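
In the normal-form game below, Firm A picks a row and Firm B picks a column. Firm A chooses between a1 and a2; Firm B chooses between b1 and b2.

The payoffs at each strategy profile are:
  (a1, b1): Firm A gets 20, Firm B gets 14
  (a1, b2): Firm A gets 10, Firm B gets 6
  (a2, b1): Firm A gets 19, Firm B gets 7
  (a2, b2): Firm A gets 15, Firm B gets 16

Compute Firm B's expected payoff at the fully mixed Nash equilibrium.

182/17

First find x, the probability Firm A plays a1, from Firm B's indifference between b1 and b2: 14x + 7(1−x) = 6x + 16(1−x), giving x = 9/17.
Since Firm B is indifferent in equilibrium, Firm B's expected payoff equals the payoff from either column against (9/17, 8/17). Using b1: 14(9/17) + 7(8/17) = 182/17.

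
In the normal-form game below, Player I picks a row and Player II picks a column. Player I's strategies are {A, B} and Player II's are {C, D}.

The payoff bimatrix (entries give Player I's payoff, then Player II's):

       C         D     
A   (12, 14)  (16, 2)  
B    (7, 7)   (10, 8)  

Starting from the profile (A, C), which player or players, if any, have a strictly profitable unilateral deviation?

Player I at (A, C) earns 12; deviating to B yields 7 — not better.
Player II earns 14; deviating to D yields 2 — not better.
Neither player can strictly improve; the profile is a Nash equilibrium.

Neither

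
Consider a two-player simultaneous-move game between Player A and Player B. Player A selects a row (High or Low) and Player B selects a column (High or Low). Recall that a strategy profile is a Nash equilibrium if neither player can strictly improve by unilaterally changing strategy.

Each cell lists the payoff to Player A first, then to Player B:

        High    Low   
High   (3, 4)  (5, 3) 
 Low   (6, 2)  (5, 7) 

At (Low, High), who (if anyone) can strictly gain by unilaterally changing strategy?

Player B

Player A at (Low, High) earns 6; deviating to High yields 3 — not better.
Player B earns 2; deviating to Low yields 7 — a strict improvement.
Only Player B has a strictly profitable deviation.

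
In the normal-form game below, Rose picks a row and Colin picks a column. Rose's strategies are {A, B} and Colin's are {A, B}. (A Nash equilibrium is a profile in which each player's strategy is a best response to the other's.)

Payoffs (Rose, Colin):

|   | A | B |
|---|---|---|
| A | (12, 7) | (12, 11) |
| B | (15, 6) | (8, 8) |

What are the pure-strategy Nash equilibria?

(A, B)

(A, A): Rose prefers B (15 > 12); Colin prefers B (11 > 7) — not an equilibrium.
(A, B): Rose gets 12 ≥ 8 from B, and Colin gets 11 ≥ 7 from A — Nash equilibrium.
(B, A): Colin prefers B (8 > 6) — not an equilibrium.
(B, B): Rose prefers A (12 > 8) — not an equilibrium.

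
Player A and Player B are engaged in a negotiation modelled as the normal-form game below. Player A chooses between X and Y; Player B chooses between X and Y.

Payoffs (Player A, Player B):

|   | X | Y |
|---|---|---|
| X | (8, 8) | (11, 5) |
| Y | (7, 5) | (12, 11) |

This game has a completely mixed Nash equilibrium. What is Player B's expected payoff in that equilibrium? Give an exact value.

7

First find x, the probability Player A plays X, from Player B's indifference between X and Y: 8x + 5(1−x) = 5x + 11(1−x), giving x = 2/3.
Since Player B is indifferent in equilibrium, Player B's expected payoff equals the payoff from either column against (2/3, 1/3). Using X: 8(2/3) + 5(1/3) = 7.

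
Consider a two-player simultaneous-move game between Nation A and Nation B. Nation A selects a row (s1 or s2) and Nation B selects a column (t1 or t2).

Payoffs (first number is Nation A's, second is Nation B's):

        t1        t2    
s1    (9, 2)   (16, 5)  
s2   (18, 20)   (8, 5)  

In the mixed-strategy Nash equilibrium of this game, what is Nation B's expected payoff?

5

First find x, the probability Nation A plays s1, from Nation B's indifference between t1 and t2: 2x + 20(1−x) = 5x + 5(1−x), giving x = 5/6.
Since Nation B is indifferent in equilibrium, Nation B's expected payoff equals the payoff from either column against (5/6, 1/6). Using t1: 2(5/6) + 20(1/6) = 5.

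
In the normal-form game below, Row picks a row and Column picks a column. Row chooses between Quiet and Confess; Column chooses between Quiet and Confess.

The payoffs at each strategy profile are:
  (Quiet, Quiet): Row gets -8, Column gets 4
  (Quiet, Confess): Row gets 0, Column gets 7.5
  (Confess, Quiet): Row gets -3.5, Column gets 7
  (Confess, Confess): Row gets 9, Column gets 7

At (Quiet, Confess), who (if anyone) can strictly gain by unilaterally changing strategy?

Row at (Quiet, Confess) earns 0; deviating to Confess yields 9 — a strict improvement.
Column earns 7.5; deviating to Quiet yields 4 — not better.
Only Row has a strictly profitable deviation.

Row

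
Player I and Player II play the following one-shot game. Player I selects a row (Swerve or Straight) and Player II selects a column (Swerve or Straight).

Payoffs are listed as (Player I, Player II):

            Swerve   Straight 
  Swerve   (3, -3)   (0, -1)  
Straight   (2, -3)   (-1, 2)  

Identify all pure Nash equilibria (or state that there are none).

(Swerve, Swerve): Player II prefers Straight (-1 > -3) — not an equilibrium.
(Swerve, Straight): Player I gets 0 ≥ -1 from Straight, and Player II gets -1 ≥ -3 from Swerve — Nash equilibrium.
(Straight, Swerve): Player I prefers Swerve (3 > 2); Player II prefers Straight (2 > -3) — not an equilibrium.
(Straight, Straight): Player I prefers Swerve (0 > -1) — not an equilibrium.

(Swerve, Straight)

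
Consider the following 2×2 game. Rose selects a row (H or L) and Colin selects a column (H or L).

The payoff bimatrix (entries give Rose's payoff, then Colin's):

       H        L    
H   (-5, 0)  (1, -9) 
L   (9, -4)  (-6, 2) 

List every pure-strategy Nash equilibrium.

none

(H, H): Rose prefers L (9 > -5) — not an equilibrium.
(H, L): Colin prefers H (0 > -9) — not an equilibrium.
(L, H): Colin prefers L (2 > -4) — not an equilibrium.
(L, L): Rose prefers H (1 > -6) — not an equilibrium.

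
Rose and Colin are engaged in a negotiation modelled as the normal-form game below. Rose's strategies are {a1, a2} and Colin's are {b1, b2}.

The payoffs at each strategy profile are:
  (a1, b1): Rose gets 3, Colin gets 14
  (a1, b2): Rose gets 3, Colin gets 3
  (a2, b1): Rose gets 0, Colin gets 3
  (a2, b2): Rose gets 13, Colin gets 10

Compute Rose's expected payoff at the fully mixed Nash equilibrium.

First find y, the probability Colin plays b1, from Rose's indifference between a1 and a2: 3y + 3(1−y) = 13(1−y), giving y = 10/13.
Since Rose is indifferent in equilibrium, Rose's expected payoff equals the payoff from either row against (10/13, 3/13). Using a1: 3(10/13) + 3(3/13) = 3.

3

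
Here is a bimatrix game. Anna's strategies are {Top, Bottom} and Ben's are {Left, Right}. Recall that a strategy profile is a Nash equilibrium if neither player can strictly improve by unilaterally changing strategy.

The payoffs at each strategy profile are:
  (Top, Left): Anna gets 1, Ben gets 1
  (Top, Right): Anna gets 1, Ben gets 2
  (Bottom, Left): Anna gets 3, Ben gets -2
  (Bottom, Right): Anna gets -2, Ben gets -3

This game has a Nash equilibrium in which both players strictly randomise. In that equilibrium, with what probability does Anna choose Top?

Let p be the probability that Anna plays Top. In a completely mixed equilibrium, Ben must be indifferent between Left and Right.
Ben's expected payoff from Left is p − 2(1−p); from Right it is 2p − 3(1−p).
Setting these equal: 3p − 2 = 5p − 3, so p = 1/2.

1/2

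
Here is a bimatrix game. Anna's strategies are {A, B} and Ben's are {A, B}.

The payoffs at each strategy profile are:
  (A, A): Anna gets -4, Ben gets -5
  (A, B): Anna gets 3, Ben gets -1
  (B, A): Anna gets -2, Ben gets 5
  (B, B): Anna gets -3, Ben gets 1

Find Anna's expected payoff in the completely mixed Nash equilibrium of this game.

-9/4

First find y, the probability Ben plays A, from Anna's indifference between A and B: −4y + 3(1−y) = −2y − 3(1−y), giving y = 3/4.
Since Anna is indifferent in equilibrium, Anna's expected payoff equals the payoff from either row against (3/4, 1/4). Using A: −4(3/4) + 3(1/4) = -9/4.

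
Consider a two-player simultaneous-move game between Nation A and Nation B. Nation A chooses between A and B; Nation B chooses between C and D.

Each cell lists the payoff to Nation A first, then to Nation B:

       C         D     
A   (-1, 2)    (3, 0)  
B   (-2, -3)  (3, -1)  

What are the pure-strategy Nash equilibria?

(A, C): Nation A gets -1 ≥ -2 from B, and Nation B gets 2 ≥ 0 from D — Nash equilibrium.
(A, D): Nation B prefers C (2 > 0) — not an equilibrium.
(B, C): Nation A prefers A (-1 > -2); Nation B prefers D (-1 > -3) — not an equilibrium.
(B, D): Nation A gets 3 ≥ 3 from A, and Nation B gets -1 ≥ -3 from C — Nash equilibrium.

(A, C) and (B, D)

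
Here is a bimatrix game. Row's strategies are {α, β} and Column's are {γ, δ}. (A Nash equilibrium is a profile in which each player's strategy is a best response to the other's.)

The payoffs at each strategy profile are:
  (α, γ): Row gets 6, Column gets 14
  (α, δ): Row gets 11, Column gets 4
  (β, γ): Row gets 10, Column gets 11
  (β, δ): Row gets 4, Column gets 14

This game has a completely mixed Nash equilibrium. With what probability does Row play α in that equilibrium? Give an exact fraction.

Let x be the probability that Row plays α. In a completely mixed equilibrium, Column must be indifferent between γ and δ.
Column's expected payoff from γ is 14x + 11(1−x); from δ it is 4x + 14(1−x).
Setting these equal: 3x + 11 = −10x + 14, so x = 3/13.

3/13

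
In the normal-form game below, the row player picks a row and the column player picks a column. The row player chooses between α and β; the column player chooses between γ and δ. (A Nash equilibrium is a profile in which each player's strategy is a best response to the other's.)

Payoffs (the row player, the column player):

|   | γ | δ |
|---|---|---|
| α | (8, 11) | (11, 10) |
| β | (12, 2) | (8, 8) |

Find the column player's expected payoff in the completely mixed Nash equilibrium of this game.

68/7

First find x, the probability the row player plays α, from the column player's indifference between γ and δ: 11x + 2(1−x) = 10x + 8(1−x), giving x = 6/7.
Since the column player is indifferent in equilibrium, the column player's expected payoff equals the payoff from either column against (6/7, 1/7). Using γ: 11(6/7) + 2(1/7) = 68/7.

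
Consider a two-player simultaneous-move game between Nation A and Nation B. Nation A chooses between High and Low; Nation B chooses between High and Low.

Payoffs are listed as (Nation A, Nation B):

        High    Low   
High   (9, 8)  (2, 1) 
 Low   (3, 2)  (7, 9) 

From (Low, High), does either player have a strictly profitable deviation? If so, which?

Both

Nation A at (Low, High) earns 3; deviating to High yields 9 — a strict improvement.
Nation B earns 2; deviating to Low yields 9 — a strict improvement.
Both Nation A and Nation B have strictly profitable deviations.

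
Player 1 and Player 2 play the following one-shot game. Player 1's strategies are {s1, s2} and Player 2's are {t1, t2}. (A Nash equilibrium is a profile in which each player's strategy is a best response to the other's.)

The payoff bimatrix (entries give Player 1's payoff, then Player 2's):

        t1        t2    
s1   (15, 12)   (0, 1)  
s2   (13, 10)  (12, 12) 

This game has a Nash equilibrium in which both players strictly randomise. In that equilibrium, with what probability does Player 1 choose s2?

11/13

Let p be the probability that Player 1 plays s1. In a completely mixed equilibrium, Player 2 must be indifferent between t1 and t2.
Player 2's expected payoff from t1 is 12p + 10(1−p); from t2 it is p + 12(1−p).
Setting these equal: 2p + 10 = −11p + 12, so p = 2/13.
Therefore Player 1 plays s2 with probability 1 − 2/13 = 11/13.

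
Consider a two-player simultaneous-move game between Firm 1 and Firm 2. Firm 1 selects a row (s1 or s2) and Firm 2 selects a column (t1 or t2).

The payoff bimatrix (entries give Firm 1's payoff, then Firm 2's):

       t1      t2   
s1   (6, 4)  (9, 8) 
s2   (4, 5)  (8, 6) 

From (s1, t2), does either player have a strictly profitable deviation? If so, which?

Firm 1 at (s1, t2) earns 9; deviating to s2 yields 8 — not better.
Firm 2 earns 8; deviating to t1 yields 4 — not better.
Neither player can strictly improve; the profile is a Nash equilibrium.

Neither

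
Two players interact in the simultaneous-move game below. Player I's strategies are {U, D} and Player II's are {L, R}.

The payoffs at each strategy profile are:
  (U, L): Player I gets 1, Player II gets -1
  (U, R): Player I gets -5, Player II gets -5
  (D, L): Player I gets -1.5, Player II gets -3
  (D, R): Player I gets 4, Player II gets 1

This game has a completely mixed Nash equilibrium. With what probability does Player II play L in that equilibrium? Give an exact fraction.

Let q be the probability that Player II plays L. In a completely mixed equilibrium, Player I must be indifferent between U and D.
Player I's expected payoff from U is q − 5(1−q); from D it is −1.5q + 4(1−q).
Setting these equal: 6q − 5 = −5.5q + 4, so q = 18/23.

18/23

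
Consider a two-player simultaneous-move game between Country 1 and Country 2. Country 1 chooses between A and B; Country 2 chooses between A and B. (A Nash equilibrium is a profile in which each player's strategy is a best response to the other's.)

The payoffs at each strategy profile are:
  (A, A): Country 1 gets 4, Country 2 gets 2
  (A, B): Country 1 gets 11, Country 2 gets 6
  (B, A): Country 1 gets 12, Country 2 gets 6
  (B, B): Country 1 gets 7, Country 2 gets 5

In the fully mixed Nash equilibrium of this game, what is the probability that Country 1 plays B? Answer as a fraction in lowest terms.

4/5

Let r be the probability that Country 1 plays A. In a completely mixed equilibrium, Country 2 must be indifferent between A and B.
Country 2's expected payoff from A is 2r + 6(1−r); from B it is 6r + 5(1−r).
Setting these equal: −4r + 6 = r + 5, so r = 1/5.
Therefore Country 1 plays B with probability 1 − 1/5 = 4/5.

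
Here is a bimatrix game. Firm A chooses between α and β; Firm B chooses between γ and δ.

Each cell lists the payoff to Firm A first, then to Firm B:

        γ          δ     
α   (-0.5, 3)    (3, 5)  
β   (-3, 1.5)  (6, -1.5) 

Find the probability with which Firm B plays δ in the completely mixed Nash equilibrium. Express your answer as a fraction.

Let y be the probability that Firm B plays γ. In a completely mixed equilibrium, Firm A must be indifferent between α and β.
Firm A's expected payoff from α is −0.5y + 3(1−y); from β it is −3y + 6(1−y).
Setting these equal: −3.5y + 3 = −9y + 6, so y = 6/11.
Therefore Firm B plays δ with probability 1 − 6/11 = 5/11.

5/11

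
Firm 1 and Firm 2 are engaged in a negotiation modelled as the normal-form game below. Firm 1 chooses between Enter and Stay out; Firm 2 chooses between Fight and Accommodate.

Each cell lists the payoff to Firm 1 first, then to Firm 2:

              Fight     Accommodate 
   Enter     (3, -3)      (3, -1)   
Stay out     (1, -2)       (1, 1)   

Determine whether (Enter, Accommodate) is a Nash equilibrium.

Yes

At (Enter, Accommodate), Firm 1 earns 3; switching to Stay out would give 1, so Firm 1 has no profitable deviation.
Firm 2 earns -1; switching to Fight would give -3, so Firm 2 has no profitable deviation.
Neither player can gain by a unilateral deviation, so this profile is a Nash equilibrium.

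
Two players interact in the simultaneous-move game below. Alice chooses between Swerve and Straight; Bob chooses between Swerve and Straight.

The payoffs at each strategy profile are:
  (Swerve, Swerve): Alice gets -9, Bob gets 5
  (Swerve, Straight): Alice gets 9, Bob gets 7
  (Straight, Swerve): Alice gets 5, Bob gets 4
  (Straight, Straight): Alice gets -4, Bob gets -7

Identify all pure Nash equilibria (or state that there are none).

(Swerve, Straight) and (Straight, Swerve)

(Swerve, Swerve): Alice prefers Straight (5 > -9); Bob prefers Straight (7 > 5) — not an equilibrium.
(Swerve, Straight): Alice gets 9 ≥ -4 from Straight, and Bob gets 7 ≥ 5 from Swerve — Nash equilibrium.
(Straight, Swerve): Alice gets 5 ≥ -9 from Swerve, and Bob gets 4 ≥ -7 from Straight — Nash equilibrium.
(Straight, Straight): Alice prefers Swerve (9 > -4); Bob prefers Swerve (4 > -7) — not an equilibrium.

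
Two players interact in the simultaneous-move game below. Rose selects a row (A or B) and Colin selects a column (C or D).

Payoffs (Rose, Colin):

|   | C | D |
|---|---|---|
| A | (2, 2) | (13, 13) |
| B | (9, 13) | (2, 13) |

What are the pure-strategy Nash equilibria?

(A, D) and (B, C)

(A, C): Rose prefers B (9 > 2); Colin prefers D (13 > 2) — not an equilibrium.
(A, D): Rose gets 13 ≥ 2 from B, and Colin gets 13 ≥ 2 from C — Nash equilibrium.
(B, C): Rose gets 9 ≥ 2 from A, and Colin gets 13 ≥ 13 from D — Nash equilibrium.
(B, D): Rose prefers A (13 > 2) — not an equilibrium.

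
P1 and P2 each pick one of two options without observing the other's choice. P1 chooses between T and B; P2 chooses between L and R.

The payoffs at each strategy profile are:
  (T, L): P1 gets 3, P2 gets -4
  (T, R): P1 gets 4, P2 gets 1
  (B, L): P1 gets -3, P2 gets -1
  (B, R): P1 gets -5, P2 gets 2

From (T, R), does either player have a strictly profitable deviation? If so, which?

Neither

P1 at (T, R) earns 4; deviating to B yields -5 — not better.
P2 earns 1; deviating to L yields -4 — not better.
Neither player can strictly improve; the profile is a Nash equilibrium.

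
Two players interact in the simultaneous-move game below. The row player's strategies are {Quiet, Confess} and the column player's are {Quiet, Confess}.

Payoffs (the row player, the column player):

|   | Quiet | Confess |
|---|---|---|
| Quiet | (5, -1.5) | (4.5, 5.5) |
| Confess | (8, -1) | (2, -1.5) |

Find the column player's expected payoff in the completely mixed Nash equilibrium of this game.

First find p, the probability the row player plays Quiet, from the column player's indifference between Quiet and Confess: −1.5p − (1−p) = 5.5p − 1.5(1−p), giving p = 1/15.
Since the column player is indifferent in equilibrium, the column player's expected payoff equals the payoff from either column against (1/15, 14/15). Using Quiet: −1.5(1/15) − (14/15) = -31/30.

-31/30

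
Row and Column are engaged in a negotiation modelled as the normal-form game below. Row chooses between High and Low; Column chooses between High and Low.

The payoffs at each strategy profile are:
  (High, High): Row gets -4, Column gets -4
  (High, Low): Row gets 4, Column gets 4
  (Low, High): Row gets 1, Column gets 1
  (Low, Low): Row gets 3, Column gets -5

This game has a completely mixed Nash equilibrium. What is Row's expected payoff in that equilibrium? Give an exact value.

8/3

First find y, the probability Column plays High, from Row's indifference between High and Low: −4y + 4(1−y) = y + 3(1−y), giving y = 1/6.
Since Row is indifferent in equilibrium, Row's expected payoff equals the payoff from either row against (1/6, 5/6). Using High: −4(1/6) + 4(5/6) = 8/3.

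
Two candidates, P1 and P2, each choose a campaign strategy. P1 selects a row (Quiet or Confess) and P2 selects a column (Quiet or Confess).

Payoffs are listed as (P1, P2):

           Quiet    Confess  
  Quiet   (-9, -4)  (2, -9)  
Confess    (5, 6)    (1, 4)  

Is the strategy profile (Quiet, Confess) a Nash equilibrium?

At (Quiet, Confess), P1 earns 2; switching to Confess would give 1, so P1 has no profitable deviation.
P2 earns -9; switching to Quiet would give -4, so P2 would deviate.
Since at least one player can profitably deviate, this is not a Nash equilibrium.

No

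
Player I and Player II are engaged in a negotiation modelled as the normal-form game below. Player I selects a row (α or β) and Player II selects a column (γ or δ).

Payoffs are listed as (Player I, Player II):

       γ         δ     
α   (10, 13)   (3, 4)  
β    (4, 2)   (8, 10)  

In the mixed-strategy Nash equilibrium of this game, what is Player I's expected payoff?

68/11

First find q, the probability Player II plays γ, from Player I's indifference between α and β: 10q + 3(1−q) = 4q + 8(1−q), giving q = 5/11.
Since Player I is indifferent in equilibrium, Player I's expected payoff equals the payoff from either row against (5/11, 6/11). Using α: 10(5/11) + 3(6/11) = 68/11.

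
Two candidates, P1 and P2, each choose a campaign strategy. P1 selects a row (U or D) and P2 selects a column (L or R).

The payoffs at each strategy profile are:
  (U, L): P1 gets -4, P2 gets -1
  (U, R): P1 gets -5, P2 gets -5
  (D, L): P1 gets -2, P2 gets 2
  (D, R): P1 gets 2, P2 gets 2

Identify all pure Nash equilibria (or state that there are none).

(U, L): P1 prefers D (-2 > -4) — not an equilibrium.
(U, R): P1 prefers D (2 > -5); P2 prefers L (-1 > -5) — not an equilibrium.
(D, L): P1 gets -2 ≥ -4 from U, and P2 gets 2 ≥ 2 from R — Nash equilibrium.
(D, R): P1 gets 2 ≥ -5 from U, and P2 gets 2 ≥ 2 from L — Nash equilibrium.

(D, L) and (D, R)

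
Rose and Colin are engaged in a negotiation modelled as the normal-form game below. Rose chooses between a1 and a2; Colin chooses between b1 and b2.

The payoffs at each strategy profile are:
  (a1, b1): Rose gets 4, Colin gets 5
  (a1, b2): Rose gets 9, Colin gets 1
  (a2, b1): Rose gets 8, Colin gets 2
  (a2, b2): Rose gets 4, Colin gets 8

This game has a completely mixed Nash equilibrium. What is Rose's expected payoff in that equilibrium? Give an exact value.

56/9

First find y, the probability Colin plays b1, from Rose's indifference between a1 and a2: 4y + 9(1−y) = 8y + 4(1−y), giving y = 5/9.
Since Rose is indifferent in equilibrium, Rose's expected payoff equals the payoff from either row against (5/9, 4/9). Using a1: 4(5/9) + 9(4/9) = 56/9.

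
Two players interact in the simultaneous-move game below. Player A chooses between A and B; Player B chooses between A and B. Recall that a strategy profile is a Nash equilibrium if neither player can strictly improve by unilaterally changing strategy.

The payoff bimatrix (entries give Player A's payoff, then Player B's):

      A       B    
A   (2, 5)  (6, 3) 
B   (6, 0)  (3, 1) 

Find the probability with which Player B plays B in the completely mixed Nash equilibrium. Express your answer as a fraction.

4/7

Let q be the probability that Player B plays A. In a completely mixed equilibrium, Player A must be indifferent between A and B.
Player A's expected payoff from A is 2q + 6(1−q); from B it is 6q + 3(1−q).
Setting these equal: −4q + 6 = 3q + 3, so q = 3/7.
Therefore Player B plays B with probability 1 − 3/7 = 4/7.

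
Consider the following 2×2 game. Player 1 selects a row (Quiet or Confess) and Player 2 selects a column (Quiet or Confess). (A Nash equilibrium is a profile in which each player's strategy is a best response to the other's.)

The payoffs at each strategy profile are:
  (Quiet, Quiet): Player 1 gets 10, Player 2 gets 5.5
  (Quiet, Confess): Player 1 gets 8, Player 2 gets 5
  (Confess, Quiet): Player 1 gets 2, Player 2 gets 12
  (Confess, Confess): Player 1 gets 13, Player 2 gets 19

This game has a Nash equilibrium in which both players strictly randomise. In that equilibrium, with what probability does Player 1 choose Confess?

1/15

Let p be the probability that Player 1 plays Quiet. In a completely mixed equilibrium, Player 2 must be indifferent between Quiet and Confess.
Player 2's expected payoff from Quiet is 5.5p + 12(1−p); from Confess it is 5p + 19(1−p).
Setting these equal: −6.5p + 12 = −14p + 19, so p = 14/15.
Therefore Player 1 plays Confess with probability 1 − 14/15 = 1/15.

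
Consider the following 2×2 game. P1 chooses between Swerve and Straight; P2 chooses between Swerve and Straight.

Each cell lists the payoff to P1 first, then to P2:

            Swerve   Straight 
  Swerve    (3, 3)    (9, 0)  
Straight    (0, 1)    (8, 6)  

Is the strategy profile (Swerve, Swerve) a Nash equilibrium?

At (Swerve, Swerve), P1 earns 3; switching to Straight would give 0, so P1 has no profitable deviation.
P2 earns 3; switching to Straight would give 0, so P2 has no profitable deviation.
Neither player can gain by a unilateral deviation, so this profile is a Nash equilibrium.

Yes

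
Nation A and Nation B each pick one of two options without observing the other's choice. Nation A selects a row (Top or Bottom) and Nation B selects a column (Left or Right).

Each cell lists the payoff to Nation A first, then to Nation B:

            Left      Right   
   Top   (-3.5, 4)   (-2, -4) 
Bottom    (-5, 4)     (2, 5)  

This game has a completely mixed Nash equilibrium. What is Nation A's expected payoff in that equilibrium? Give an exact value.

-34/11

First find y, the probability Nation B plays Left, from Nation A's indifference between Top and Bottom: −3.5y − 2(1−y) = −5y + 2(1−y), giving y = 8/11.
Since Nation A is indifferent in equilibrium, Nation A's expected payoff equals the payoff from either row against (8/11, 3/11). Using Top: −3.5(8/11) − 2(3/11) = -34/11.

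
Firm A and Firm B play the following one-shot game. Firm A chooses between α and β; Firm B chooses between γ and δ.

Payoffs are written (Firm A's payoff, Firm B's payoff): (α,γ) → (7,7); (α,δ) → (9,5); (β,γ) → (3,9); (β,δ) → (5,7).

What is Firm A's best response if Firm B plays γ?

Against γ, Firm A earns 7 from α and 3 from β.
So α is the best response.

α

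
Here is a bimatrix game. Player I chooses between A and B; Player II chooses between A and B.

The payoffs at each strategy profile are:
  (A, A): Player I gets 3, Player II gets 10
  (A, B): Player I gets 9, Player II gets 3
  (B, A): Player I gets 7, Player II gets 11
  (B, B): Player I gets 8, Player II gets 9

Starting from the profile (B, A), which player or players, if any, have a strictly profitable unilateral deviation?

Neither

Player I at (B, A) earns 7; deviating to A yields 3 — not better.
Player II earns 11; deviating to B yields 9 — not better.
Neither player can strictly improve; the profile is a Nash equilibrium.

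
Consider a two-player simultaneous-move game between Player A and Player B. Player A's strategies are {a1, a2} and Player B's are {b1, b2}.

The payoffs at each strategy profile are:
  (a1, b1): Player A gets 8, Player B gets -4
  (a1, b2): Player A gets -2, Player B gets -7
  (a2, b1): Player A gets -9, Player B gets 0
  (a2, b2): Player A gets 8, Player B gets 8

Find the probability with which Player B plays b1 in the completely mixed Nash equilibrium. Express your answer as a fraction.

Let c be the probability that Player B plays b1. In a completely mixed equilibrium, Player A must be indifferent between a1 and a2.
Player A's expected payoff from a1 is 8c − 2(1−c); from a2 it is −9c + 8(1−c).
Setting these equal: 10c − 2 = −17c + 8, so c = 10/27.

10/27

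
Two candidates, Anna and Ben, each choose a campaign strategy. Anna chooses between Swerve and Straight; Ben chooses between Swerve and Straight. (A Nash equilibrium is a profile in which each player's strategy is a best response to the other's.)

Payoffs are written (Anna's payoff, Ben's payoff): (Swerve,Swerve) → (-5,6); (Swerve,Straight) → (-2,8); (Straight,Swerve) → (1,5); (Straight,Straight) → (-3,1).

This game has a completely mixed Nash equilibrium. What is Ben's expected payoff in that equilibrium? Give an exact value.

17/3

First find p, the probability Anna plays Swerve, from Ben's indifference between Swerve and Straight: 6p + 5(1−p) = 8p + (1−p), giving p = 2/3.
Since Ben is indifferent in equilibrium, Ben's expected payoff equals the payoff from either column against (2/3, 1/3). Using Swerve: 6(2/3) + 5(1/3) = 17/3.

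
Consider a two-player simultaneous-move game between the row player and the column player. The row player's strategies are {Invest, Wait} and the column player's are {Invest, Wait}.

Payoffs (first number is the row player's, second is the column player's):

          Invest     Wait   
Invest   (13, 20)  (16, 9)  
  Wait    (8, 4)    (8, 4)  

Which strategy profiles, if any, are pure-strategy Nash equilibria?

(Invest, Invest): the row player gets 13 ≥ 8 from Wait, and the column player gets 20 ≥ 9 from Wait — Nash equilibrium.
(Invest, Wait): the column player prefers Invest (20 > 9) — not an equilibrium.
(Wait, Invest): the row player prefers Invest (13 > 8) — not an equilibrium.
(Wait, Wait): the row player prefers Invest (16 > 8) — not an equilibrium.

(Invest, Invest)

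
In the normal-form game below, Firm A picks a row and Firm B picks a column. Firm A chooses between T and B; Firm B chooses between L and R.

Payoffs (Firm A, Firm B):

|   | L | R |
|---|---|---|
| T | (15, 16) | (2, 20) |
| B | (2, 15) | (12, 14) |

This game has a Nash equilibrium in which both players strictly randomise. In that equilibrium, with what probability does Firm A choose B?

4/5

Let x be the probability that Firm A plays T. In a completely mixed equilibrium, Firm B must be indifferent between L and R.
Firm B's expected payoff from L is 16x + 15(1−x); from R it is 20x + 14(1−x).
Setting these equal: x + 15 = 6x + 14, so x = 1/5.
Therefore Firm A plays B with probability 1 − 1/5 = 4/5.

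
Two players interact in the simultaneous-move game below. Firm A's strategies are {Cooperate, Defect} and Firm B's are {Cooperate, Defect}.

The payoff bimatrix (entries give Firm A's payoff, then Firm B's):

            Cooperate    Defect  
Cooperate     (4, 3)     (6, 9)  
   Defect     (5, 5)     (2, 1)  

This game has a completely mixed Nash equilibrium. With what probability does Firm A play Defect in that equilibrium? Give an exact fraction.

Let r be the probability that Firm A plays Cooperate. In a completely mixed equilibrium, Firm B must be indifferent between Cooperate and Defect.
Firm B's expected payoff from Cooperate is 3r + 5(1−r); from Defect it is 9r + (1−r).
Setting these equal: −2r + 5 = 8r + 1, so r = 2/5.
Therefore Firm A plays Defect with probability 1 − 2/5 = 3/5.

3/5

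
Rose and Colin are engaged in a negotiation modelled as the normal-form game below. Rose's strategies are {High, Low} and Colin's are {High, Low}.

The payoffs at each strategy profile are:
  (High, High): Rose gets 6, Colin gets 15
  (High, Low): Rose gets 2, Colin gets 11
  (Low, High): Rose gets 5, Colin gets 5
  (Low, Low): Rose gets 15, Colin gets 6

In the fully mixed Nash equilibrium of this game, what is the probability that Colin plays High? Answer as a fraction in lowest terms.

13/14

Let c be the probability that Colin plays High. In a completely mixed equilibrium, Rose must be indifferent between High and Low.
Rose's expected payoff from High is 6c + 2(1−c); from Low it is 5c + 15(1−c).
Setting these equal: 4c + 2 = −10c + 15, so c = 13/14.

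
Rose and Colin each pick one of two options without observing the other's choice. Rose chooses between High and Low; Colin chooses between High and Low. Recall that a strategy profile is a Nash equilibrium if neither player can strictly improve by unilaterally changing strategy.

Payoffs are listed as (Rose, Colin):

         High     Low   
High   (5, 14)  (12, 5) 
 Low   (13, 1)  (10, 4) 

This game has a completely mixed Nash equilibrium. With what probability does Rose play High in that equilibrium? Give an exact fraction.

Let x be the probability that Rose plays High. In a completely mixed equilibrium, Colin must be indifferent between High and Low.
Colin's expected payoff from High is 14x + (1−x); from Low it is 5x + 4(1−x).
Setting these equal: 13x + 1 = x + 4, so x = 1/4.

1/4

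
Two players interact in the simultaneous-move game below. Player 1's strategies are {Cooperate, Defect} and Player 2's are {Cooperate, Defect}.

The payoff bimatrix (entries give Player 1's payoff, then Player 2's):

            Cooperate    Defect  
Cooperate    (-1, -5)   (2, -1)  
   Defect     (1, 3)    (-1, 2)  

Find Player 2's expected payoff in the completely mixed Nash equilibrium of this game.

7/5

First find x, the probability Player 1 plays Cooperate, from Player 2's indifference between Cooperate and Defect: −5x + 3(1−x) = −x + 2(1−x), giving x = 1/5.
Since Player 2 is indifferent in equilibrium, Player 2's expected payoff equals the payoff from either column against (1/5, 4/5). Using Cooperate: −5(1/5) + 3(4/5) = 7/5.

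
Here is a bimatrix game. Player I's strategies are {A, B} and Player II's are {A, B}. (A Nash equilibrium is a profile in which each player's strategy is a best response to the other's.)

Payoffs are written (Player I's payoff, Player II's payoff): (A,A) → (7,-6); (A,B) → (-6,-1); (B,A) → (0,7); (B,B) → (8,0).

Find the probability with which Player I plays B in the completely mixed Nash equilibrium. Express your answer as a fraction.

Let p be the probability that Player I plays A. In a completely mixed equilibrium, Player II must be indifferent between A and B.
Player II's expected payoff from A is −6p + 7(1−p); from B it is −p.
Setting these equal: −13p + 7 = −p, so p = 7/12.
Therefore Player I plays B with probability 1 − 7/12 = 5/12.

5/12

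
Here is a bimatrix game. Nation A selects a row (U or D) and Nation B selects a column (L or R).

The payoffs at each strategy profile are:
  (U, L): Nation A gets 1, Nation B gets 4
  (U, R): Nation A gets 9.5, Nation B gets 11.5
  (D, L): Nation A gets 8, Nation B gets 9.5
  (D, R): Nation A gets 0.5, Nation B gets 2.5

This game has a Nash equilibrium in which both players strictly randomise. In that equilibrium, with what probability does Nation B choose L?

Let c be the probability that Nation B plays L. In a completely mixed equilibrium, Nation A must be indifferent between U and D.
Nation A's expected payoff from U is c + 9.5(1−c); from D it is 8c + 0.5(1−c).
Setting these equal: −8.5c + 9.5 = 7.5c + 0.5, so c = 9/16.

9/16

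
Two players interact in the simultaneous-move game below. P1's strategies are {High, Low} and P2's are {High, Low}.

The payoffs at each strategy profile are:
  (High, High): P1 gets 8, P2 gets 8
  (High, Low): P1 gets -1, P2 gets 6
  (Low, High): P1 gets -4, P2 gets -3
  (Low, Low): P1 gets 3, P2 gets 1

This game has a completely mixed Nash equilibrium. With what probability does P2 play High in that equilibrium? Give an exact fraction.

1/4

Let q be the probability that P2 plays High. In a completely mixed equilibrium, P1 must be indifferent between High and Low.
P1's expected payoff from High is 8q − (1−q); from Low it is −4q + 3(1−q).
Setting these equal: 9q − 1 = −7q + 3, so q = 1/4.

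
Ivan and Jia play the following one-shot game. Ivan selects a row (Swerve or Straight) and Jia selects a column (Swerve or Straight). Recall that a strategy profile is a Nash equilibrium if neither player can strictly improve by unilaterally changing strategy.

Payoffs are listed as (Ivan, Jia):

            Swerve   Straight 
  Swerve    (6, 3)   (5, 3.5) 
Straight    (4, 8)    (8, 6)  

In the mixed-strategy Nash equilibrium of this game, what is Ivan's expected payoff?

28/5

First find q, the probability Jia plays Swerve, from Ivan's indifference between Swerve and Straight: 6q + 5(1−q) = 4q + 8(1−q), giving q = 3/5.
Since Ivan is indifferent in equilibrium, Ivan's expected payoff equals the payoff from either row against (3/5, 2/5). Using Swerve: 6(3/5) + 5(2/5) = 28/5.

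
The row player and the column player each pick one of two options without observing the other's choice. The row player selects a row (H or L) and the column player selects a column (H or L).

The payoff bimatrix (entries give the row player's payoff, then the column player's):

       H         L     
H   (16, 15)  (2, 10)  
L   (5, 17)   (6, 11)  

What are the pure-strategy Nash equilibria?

(H, H): the row player gets 16 ≥ 5 from L, and the column player gets 15 ≥ 10 from L — Nash equilibrium.
(H, L): the row player prefers L (6 > 2); the column player prefers H (15 > 10) — not an equilibrium.
(L, H): the row player prefers H (16 > 5) — not an equilibrium.
(L, L): the column player prefers H (17 > 11) — not an equilibrium.

(H, H)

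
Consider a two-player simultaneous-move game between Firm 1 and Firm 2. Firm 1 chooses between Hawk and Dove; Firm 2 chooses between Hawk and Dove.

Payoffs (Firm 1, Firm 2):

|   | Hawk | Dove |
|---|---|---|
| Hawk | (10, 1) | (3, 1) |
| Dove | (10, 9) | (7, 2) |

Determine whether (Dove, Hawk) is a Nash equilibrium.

At (Dove, Hawk), Firm 1 earns 10; switching to Hawk would give 10, so Firm 1 has no profitable deviation.
Firm 2 earns 9; switching to Dove would give 2, so Firm 2 has no profitable deviation.
Neither player can gain by a unilateral deviation, so this profile is a Nash equilibrium.

Yes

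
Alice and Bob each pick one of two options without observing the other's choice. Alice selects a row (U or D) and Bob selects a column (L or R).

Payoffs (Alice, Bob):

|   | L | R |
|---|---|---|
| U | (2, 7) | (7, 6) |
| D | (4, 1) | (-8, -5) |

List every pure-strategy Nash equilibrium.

(U, L): Alice prefers D (4 > 2) — not an equilibrium.
(U, R): Bob prefers L (7 > 6) — not an equilibrium.
(D, L): Alice gets 4 ≥ 2 from U, and Bob gets 1 ≥ -5 from R — Nash equilibrium.
(D, R): Alice prefers U (7 > -8); Bob prefers L (1 > -5) — not an equilibrium.

(D, L)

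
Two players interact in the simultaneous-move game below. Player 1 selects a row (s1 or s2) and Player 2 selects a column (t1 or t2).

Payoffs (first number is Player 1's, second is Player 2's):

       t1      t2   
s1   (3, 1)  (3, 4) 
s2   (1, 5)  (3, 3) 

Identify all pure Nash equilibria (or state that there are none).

(s1, t1): Player 2 prefers t2 (4 > 1) — not an equilibrium.
(s1, t2): Player 1 gets 3 ≥ 3 from s2, and Player 2 gets 4 ≥ 1 from t1 — Nash equilibrium.
(s2, t1): Player 1 prefers s1 (3 > 1) — not an equilibrium.
(s2, t2): Player 2 prefers t1 (5 > 3) — not an equilibrium.

(s1, t2)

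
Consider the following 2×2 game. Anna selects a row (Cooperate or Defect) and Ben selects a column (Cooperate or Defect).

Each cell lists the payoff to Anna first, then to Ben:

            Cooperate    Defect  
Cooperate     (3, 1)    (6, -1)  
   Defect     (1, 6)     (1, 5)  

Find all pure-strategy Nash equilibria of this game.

(Cooperate, Cooperate)

(Cooperate, Cooperate): Anna gets 3 ≥ 1 from Defect, and Ben gets 1 ≥ -1 from Defect — Nash equilibrium.
(Cooperate, Defect): Ben prefers Cooperate (1 > -1) — not an equilibrium.
(Defect, Cooperate): Anna prefers Cooperate (3 > 1) — not an equilibrium.
(Defect, Defect): Anna prefers Cooperate (6 > 1); Ben prefers Cooperate (6 > 5) — not an equilibrium.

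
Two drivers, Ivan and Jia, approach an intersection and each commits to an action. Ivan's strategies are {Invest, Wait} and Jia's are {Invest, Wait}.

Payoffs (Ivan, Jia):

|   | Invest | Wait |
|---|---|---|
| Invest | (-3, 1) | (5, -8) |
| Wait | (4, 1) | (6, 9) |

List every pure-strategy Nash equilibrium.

(Wait, Wait)

(Invest, Invest): Ivan prefers Wait (4 > -3) — not an equilibrium.
(Invest, Wait): Ivan prefers Wait (6 > 5); Jia prefers Invest (1 > -8) — not an equilibrium.
(Wait, Invest): Jia prefers Wait (9 > 1) — not an equilibrium.
(Wait, Wait): Ivan gets 6 ≥ 5 from Invest, and Jia gets 9 ≥ 1 from Invest — Nash equilibrium.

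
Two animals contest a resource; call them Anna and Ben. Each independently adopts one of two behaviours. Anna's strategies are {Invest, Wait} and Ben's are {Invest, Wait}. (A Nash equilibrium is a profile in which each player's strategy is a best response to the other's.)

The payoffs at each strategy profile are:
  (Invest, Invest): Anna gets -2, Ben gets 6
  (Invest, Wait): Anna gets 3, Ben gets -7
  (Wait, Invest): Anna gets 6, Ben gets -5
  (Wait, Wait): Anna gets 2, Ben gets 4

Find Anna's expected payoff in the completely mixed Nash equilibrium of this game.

First find y, the probability Ben plays Invest, from Anna's indifference between Invest and Wait: −2y + 3(1−y) = 6y + 2(1−y), giving y = 1/9.
Since Anna is indifferent in equilibrium, Anna's expected payoff equals the payoff from either row against (1/9, 8/9). Using Invest: −2(1/9) + 3(8/9) = 22/9.

22/9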